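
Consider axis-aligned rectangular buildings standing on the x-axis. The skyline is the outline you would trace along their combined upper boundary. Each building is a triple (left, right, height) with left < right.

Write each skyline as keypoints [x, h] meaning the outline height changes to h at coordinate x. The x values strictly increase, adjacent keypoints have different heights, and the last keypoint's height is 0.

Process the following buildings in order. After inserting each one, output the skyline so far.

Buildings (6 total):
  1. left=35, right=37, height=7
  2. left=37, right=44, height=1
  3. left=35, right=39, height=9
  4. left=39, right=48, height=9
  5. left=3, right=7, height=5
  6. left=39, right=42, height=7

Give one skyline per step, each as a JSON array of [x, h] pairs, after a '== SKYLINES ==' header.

== SKYLINES ==
[[35,7],[37,0]]
[[35,7],[37,1],[44,0]]
[[35,9],[39,1],[44,0]]
[[35,9],[48,0]]
[[3,5],[7,0],[35,9],[48,0]]
[[3,5],[7,0],[35,9],[48,0]]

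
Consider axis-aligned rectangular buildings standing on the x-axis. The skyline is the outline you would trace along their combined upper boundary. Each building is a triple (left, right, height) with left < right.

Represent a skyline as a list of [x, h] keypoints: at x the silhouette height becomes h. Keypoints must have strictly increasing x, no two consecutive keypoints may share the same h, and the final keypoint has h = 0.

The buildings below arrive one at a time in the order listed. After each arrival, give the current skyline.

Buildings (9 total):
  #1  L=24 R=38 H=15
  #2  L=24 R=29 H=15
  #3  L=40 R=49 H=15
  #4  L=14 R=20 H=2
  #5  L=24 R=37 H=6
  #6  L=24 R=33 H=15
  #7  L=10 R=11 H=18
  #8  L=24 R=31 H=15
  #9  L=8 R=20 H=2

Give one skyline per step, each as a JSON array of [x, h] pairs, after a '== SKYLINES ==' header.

== SKYLINES ==
[[24,15],[38,0]]
[[24,15],[38,0]]
[[24,15],[38,0],[40,15],[49,0]]
[[14,2],[20,0],[24,15],[38,0],[40,15],[49,0]]
[[14,2],[20,0],[24,15],[38,0],[40,15],[49,0]]
[[14,2],[20,0],[24,15],[38,0],[40,15],[49,0]]
[[10,18],[11,0],[14,2],[20,0],[24,15],[38,0],[40,15],[49,0]]
[[10,18],[11,0],[14,2],[20,0],[24,15],[38,0],[40,15],[49,0]]
[[8,2],[10,18],[11,2],[20,0],[24,15],[38,0],[40,15],[49,0]]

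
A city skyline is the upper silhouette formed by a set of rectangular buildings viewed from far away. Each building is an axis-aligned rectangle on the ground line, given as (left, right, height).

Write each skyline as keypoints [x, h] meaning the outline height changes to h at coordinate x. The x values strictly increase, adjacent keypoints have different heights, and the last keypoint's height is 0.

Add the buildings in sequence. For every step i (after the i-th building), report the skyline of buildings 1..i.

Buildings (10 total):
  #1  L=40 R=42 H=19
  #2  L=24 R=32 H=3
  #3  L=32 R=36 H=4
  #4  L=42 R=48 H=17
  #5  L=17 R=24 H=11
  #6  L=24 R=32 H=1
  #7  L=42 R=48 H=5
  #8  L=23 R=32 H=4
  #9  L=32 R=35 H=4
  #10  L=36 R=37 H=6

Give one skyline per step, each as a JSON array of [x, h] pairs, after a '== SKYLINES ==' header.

== SKYLINES ==
[[40,19],[42,0]]
[[24,3],[32,0],[40,19],[42,0]]
[[24,3],[32,4],[36,0],[40,19],[42,0]]
[[24,3],[32,4],[36,0],[40,19],[42,17],[48,0]]
[[17,11],[24,3],[32,4],[36,0],[40,19],[42,17],[48,0]]
[[17,11],[24,3],[32,4],[36,0],[40,19],[42,17],[48,0]]
[[17,11],[24,3],[32,4],[36,0],[40,19],[42,17],[48,0]]
[[17,11],[24,4],[36,0],[40,19],[42,17],[48,0]]
[[17,11],[24,4],[36,0],[40,19],[42,17],[48,0]]
[[17,11],[24,4],[36,6],[37,0],[40,19],[42,17],[48,0]]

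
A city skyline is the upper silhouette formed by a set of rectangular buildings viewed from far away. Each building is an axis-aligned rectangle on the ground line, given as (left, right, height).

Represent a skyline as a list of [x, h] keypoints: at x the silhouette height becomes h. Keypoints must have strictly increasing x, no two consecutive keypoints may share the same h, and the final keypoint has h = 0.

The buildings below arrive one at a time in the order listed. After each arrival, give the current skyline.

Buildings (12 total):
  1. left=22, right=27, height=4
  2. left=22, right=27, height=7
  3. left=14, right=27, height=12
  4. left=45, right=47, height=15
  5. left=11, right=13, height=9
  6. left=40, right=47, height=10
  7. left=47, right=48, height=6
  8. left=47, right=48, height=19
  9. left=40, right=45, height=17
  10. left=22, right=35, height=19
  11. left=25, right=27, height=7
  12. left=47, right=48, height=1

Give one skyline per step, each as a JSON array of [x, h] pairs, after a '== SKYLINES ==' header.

== SKYLINES ==
[[22,4],[27,0]]
[[22,7],[27,0]]
[[14,12],[27,0]]
[[14,12],[27,0],[45,15],[47,0]]
[[11,9],[13,0],[14,12],[27,0],[45,15],[47,0]]
[[11,9],[13,0],[14,12],[27,0],[40,10],[45,15],[47,0]]
[[11,9],[13,0],[14,12],[27,0],[40,10],[45,15],[47,6],[48,0]]
[[11,9],[13,0],[14,12],[27,0],[40,10],[45,15],[47,19],[48,0]]
[[11,9],[13,0],[14,12],[27,0],[40,17],[45,15],[47,19],[48,0]]
[[11,9],[13,0],[14,12],[22,19],[35,0],[40,17],[45,15],[47,19],[48,0]]
[[11,9],[13,0],[14,12],[22,19],[35,0],[40,17],[45,15],[47,19],[48,0]]
[[11,9],[13,0],[14,12],[22,19],[35,0],[40,17],[45,15],[47,19],[48,0]]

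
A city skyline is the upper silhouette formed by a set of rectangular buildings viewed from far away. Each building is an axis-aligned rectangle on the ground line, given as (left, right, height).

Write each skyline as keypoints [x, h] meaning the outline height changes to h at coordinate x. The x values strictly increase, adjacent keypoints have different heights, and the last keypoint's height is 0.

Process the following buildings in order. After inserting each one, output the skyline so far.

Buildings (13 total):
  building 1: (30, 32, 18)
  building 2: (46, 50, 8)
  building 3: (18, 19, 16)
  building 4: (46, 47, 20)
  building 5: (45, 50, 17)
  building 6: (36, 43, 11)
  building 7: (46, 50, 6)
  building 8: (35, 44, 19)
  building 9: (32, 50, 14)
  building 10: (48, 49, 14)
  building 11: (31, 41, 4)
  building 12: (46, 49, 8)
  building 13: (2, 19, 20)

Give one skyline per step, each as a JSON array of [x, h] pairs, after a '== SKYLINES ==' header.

== SKYLINES ==
[[30,18],[32,0]]
[[30,18],[32,0],[46,8],[50,0]]
[[18,16],[19,0],[30,18],[32,0],[46,8],[50,0]]
[[18,16],[19,0],[30,18],[32,0],[46,20],[47,8],[50,0]]
[[18,16],[19,0],[30,18],[32,0],[45,17],[46,20],[47,17],[50,0]]
[[18,16],[19,0],[30,18],[32,0],[36,11],[43,0],[45,17],[46,20],[47,17],[50,0]]
[[18,16],[19,0],[30,18],[32,0],[36,11],[43,0],[45,17],[46,20],[47,17],[50,0]]
[[18,16],[19,0],[30,18],[32,0],[35,19],[44,0],[45,17],[46,20],[47,17],[50,0]]
[[18,16],[19,0],[30,18],[32,14],[35,19],[44,14],[45,17],[46,20],[47,17],[50,0]]
[[18,16],[19,0],[30,18],[32,14],[35,19],[44,14],[45,17],[46,20],[47,17],[50,0]]
[[18,16],[19,0],[30,18],[32,14],[35,19],[44,14],[45,17],[46,20],[47,17],[50,0]]
[[18,16],[19,0],[30,18],[32,14],[35,19],[44,14],[45,17],[46,20],[47,17],[50,0]]
[[2,20],[19,0],[30,18],[32,14],[35,19],[44,14],[45,17],[46,20],[47,17],[50,0]]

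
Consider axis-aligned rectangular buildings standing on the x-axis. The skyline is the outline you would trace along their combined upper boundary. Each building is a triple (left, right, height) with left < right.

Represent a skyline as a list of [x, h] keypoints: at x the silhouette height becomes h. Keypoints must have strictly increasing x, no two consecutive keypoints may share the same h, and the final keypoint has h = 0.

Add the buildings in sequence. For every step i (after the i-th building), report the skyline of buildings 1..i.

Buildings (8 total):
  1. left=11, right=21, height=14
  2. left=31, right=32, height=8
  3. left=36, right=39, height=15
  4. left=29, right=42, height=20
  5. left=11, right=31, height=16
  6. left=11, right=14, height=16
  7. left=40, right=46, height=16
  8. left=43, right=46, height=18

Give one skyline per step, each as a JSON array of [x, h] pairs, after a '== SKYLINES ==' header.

== SKYLINES ==
[[11,14],[21,0]]
[[11,14],[21,0],[31,8],[32,0]]
[[11,14],[21,0],[31,8],[32,0],[36,15],[39,0]]
[[11,14],[21,0],[29,20],[42,0]]
[[11,16],[29,20],[42,0]]
[[11,16],[29,20],[42,0]]
[[11,16],[29,20],[42,16],[46,0]]
[[11,16],[29,20],[42,16],[43,18],[46,0]]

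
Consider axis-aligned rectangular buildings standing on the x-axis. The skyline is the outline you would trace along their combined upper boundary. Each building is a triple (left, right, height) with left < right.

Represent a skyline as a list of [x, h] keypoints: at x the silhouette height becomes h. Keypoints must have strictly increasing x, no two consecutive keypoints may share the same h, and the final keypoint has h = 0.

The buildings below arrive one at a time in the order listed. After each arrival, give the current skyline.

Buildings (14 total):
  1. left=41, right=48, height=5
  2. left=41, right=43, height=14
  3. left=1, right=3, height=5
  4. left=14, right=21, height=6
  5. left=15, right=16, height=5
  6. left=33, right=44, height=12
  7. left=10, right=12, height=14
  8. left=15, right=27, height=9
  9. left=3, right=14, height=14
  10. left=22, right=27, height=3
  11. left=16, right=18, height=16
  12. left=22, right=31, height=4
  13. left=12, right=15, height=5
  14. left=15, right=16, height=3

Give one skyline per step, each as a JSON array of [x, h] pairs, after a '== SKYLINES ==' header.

== SKYLINES ==
[[41,5],[48,0]]
[[41,14],[43,5],[48,0]]
[[1,5],[3,0],[41,14],[43,5],[48,0]]
[[1,5],[3,0],[14,6],[21,0],[41,14],[43,5],[48,0]]
[[1,5],[3,0],[14,6],[21,0],[41,14],[43,5],[48,0]]
[[1,5],[3,0],[14,6],[21,0],[33,12],[41,14],[43,12],[44,5],[48,0]]
[[1,5],[3,0],[10,14],[12,0],[14,6],[21,0],[33,12],[41,14],[43,12],[44,5],[48,0]]
[[1,5],[3,0],[10,14],[12,0],[14,6],[15,9],[27,0],[33,12],[41,14],[43,12],[44,5],[48,0]]
[[1,5],[3,14],[14,6],[15,9],[27,0],[33,12],[41,14],[43,12],[44,5],[48,0]]
[[1,5],[3,14],[14,6],[15,9],[27,0],[33,12],[41,14],[43,12],[44,5],[48,0]]
[[1,5],[3,14],[14,6],[15,9],[16,16],[18,9],[27,0],[33,12],[41,14],[43,12],[44,5],[48,0]]
[[1,5],[3,14],[14,6],[15,9],[16,16],[18,9],[27,4],[31,0],[33,12],[41,14],[43,12],[44,5],[48,0]]
[[1,5],[3,14],[14,6],[15,9],[16,16],[18,9],[27,4],[31,0],[33,12],[41,14],[43,12],[44,5],[48,0]]
[[1,5],[3,14],[14,6],[15,9],[16,16],[18,9],[27,4],[31,0],[33,12],[41,14],[43,12],[44,5],[48,0]]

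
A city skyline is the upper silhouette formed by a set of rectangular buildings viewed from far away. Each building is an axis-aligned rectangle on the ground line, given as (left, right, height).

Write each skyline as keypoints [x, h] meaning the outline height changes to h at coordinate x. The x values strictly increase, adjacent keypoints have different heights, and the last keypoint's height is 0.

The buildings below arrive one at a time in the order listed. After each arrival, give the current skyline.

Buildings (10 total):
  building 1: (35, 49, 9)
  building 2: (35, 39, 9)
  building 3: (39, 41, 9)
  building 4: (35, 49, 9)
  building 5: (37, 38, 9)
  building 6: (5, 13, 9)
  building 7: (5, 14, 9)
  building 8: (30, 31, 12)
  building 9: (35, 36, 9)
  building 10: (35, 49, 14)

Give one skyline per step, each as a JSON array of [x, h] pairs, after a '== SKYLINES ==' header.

== SKYLINES ==
[[35,9],[49,0]]
[[35,9],[49,0]]
[[35,9],[49,0]]
[[35,9],[49,0]]
[[35,9],[49,0]]
[[5,9],[13,0],[35,9],[49,0]]
[[5,9],[14,0],[35,9],[49,0]]
[[5,9],[14,0],[30,12],[31,0],[35,9],[49,0]]
[[5,9],[14,0],[30,12],[31,0],[35,9],[49,0]]
[[5,9],[14,0],[30,12],[31,0],[35,14],[49,0]]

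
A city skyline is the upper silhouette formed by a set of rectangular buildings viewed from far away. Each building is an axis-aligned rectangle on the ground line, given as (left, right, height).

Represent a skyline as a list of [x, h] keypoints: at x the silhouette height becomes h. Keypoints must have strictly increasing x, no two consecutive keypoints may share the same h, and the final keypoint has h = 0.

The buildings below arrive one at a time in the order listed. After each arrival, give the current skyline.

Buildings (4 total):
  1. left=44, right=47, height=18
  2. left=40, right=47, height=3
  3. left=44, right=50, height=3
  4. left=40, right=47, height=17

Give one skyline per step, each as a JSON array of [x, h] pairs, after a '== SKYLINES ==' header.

== SKYLINES ==
[[44,18],[47,0]]
[[40,3],[44,18],[47,0]]
[[40,3],[44,18],[47,3],[50,0]]
[[40,17],[44,18],[47,3],[50,0]]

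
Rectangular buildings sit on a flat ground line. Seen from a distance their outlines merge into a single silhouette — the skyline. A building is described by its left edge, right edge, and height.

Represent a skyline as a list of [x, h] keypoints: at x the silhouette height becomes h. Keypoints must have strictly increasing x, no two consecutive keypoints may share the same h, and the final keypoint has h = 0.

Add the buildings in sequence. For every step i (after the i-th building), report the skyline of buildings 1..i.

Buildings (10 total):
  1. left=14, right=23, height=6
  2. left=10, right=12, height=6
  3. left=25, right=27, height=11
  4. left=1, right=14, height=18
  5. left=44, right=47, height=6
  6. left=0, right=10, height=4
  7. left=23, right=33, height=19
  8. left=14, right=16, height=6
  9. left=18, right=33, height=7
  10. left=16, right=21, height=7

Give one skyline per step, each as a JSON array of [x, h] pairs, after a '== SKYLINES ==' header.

== SKYLINES ==
[[14,6],[23,0]]
[[10,6],[12,0],[14,6],[23,0]]
[[10,6],[12,0],[14,6],[23,0],[25,11],[27,0]]
[[1,18],[14,6],[23,0],[25,11],[27,0]]
[[1,18],[14,6],[23,0],[25,11],[27,0],[44,6],[47,0]]
[[0,4],[1,18],[14,6],[23,0],[25,11],[27,0],[44,6],[47,0]]
[[0,4],[1,18],[14,6],[23,19],[33,0],[44,6],[47,0]]
[[0,4],[1,18],[14,6],[23,19],[33,0],[44,6],[47,0]]
[[0,4],[1,18],[14,6],[18,7],[23,19],[33,0],[44,6],[47,0]]
[[0,4],[1,18],[14,6],[16,7],[23,19],[33,0],[44,6],[47,0]]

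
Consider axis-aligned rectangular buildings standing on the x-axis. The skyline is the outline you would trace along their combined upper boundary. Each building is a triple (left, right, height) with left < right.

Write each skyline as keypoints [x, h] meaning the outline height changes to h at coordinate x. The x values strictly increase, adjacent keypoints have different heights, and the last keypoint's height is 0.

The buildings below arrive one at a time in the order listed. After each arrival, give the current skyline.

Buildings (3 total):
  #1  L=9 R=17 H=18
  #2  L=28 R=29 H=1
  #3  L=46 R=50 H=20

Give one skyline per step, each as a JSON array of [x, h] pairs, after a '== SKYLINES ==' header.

== SKYLINES ==
[[9,18],[17,0]]
[[9,18],[17,0],[28,1],[29,0]]
[[9,18],[17,0],[28,1],[29,0],[46,20],[50,0]]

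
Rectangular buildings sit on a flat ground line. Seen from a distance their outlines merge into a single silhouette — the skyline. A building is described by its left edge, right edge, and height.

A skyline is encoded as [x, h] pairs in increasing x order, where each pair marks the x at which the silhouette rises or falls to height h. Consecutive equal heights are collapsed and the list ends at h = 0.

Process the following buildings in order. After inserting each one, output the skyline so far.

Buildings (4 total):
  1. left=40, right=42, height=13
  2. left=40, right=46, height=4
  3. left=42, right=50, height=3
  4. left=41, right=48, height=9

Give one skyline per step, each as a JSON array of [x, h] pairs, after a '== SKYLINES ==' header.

== SKYLINES ==
[[40,13],[42,0]]
[[40,13],[42,4],[46,0]]
[[40,13],[42,4],[46,3],[50,0]]
[[40,13],[42,9],[48,3],[50,0]]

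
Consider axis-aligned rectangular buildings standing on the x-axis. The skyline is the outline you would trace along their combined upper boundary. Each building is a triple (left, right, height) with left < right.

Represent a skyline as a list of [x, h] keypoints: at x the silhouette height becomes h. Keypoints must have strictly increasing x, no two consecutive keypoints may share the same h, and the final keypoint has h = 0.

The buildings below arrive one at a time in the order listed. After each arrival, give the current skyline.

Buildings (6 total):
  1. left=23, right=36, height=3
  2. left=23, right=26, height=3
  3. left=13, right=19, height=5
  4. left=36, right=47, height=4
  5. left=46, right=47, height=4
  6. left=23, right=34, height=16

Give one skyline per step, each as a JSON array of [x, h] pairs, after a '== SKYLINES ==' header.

== SKYLINES ==
[[23,3],[36,0]]
[[23,3],[36,0]]
[[13,5],[19,0],[23,3],[36,0]]
[[13,5],[19,0],[23,3],[36,4],[47,0]]
[[13,5],[19,0],[23,3],[36,4],[47,0]]
[[13,5],[19,0],[23,16],[34,3],[36,4],[47,0]]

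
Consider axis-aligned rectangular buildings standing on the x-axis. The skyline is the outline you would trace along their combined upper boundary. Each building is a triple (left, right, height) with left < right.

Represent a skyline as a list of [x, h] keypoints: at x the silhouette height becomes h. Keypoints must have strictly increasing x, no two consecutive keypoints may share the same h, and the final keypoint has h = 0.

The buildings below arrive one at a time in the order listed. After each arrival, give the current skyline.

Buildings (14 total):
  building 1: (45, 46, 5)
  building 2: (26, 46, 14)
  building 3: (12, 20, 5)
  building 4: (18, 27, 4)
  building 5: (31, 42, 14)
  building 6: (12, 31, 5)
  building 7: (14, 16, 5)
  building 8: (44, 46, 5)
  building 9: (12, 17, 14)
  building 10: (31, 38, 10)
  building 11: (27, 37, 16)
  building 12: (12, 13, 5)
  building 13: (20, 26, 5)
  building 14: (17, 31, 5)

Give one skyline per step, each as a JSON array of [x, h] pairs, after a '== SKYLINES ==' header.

== SKYLINES ==
[[45,5],[46,0]]
[[26,14],[46,0]]
[[12,5],[20,0],[26,14],[46,0]]
[[12,5],[20,4],[26,14],[46,0]]
[[12,5],[20,4],[26,14],[46,0]]
[[12,5],[26,14],[46,0]]
[[12,5],[26,14],[46,0]]
[[12,5],[26,14],[46,0]]
[[12,14],[17,5],[26,14],[46,0]]
[[12,14],[17,5],[26,14],[46,0]]
[[12,14],[17,5],[26,14],[27,16],[37,14],[46,0]]
[[12,14],[17,5],[26,14],[27,16],[37,14],[46,0]]
[[12,14],[17,5],[26,14],[27,16],[37,14],[46,0]]
[[12,14],[17,5],[26,14],[27,16],[37,14],[46,0]]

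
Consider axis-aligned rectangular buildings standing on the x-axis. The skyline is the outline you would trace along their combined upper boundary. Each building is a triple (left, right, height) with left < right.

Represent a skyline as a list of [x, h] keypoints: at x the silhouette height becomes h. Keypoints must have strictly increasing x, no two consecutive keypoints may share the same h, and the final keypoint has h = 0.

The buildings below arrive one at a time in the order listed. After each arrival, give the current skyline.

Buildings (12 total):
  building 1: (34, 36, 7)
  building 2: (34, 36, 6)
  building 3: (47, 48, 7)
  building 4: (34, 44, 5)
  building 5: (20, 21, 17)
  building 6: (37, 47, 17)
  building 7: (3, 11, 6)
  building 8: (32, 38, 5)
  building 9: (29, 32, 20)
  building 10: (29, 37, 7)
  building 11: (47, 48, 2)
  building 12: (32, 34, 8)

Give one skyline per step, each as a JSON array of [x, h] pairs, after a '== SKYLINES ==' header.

== SKYLINES ==
[[34,7],[36,0]]
[[34,7],[36,0]]
[[34,7],[36,0],[47,7],[48,0]]
[[34,7],[36,5],[44,0],[47,7],[48,0]]
[[20,17],[21,0],[34,7],[36,5],[44,0],[47,7],[48,0]]
[[20,17],[21,0],[34,7],[36,5],[37,17],[47,7],[48,0]]
[[3,6],[11,0],[20,17],[21,0],[34,7],[36,5],[37,17],[47,7],[48,0]]
[[3,6],[11,0],[20,17],[21,0],[32,5],[34,7],[36,5],[37,17],[47,7],[48,0]]
[[3,6],[11,0],[20,17],[21,0],[29,20],[32,5],[34,7],[36,5],[37,17],[47,7],[48,0]]
[[3,6],[11,0],[20,17],[21,0],[29,20],[32,7],[37,17],[47,7],[48,0]]
[[3,6],[11,0],[20,17],[21,0],[29,20],[32,7],[37,17],[47,7],[48,0]]
[[3,6],[11,0],[20,17],[21,0],[29,20],[32,8],[34,7],[37,17],[47,7],[48,0]]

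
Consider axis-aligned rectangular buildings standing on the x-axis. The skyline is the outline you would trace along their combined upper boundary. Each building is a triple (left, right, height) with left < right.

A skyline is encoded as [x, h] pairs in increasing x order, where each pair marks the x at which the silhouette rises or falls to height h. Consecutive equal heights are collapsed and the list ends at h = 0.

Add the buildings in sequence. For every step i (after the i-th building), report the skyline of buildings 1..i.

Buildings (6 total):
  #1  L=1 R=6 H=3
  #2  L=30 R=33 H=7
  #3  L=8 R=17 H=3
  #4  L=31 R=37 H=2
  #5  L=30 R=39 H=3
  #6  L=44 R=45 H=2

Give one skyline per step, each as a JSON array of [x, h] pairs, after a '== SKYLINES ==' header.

== SKYLINES ==
[[1,3],[6,0]]
[[1,3],[6,0],[30,7],[33,0]]
[[1,3],[6,0],[8,3],[17,0],[30,7],[33,0]]
[[1,3],[6,0],[8,3],[17,0],[30,7],[33,2],[37,0]]
[[1,3],[6,0],[8,3],[17,0],[30,7],[33,3],[39,0]]
[[1,3],[6,0],[8,3],[17,0],[30,7],[33,3],[39,0],[44,2],[45,0]]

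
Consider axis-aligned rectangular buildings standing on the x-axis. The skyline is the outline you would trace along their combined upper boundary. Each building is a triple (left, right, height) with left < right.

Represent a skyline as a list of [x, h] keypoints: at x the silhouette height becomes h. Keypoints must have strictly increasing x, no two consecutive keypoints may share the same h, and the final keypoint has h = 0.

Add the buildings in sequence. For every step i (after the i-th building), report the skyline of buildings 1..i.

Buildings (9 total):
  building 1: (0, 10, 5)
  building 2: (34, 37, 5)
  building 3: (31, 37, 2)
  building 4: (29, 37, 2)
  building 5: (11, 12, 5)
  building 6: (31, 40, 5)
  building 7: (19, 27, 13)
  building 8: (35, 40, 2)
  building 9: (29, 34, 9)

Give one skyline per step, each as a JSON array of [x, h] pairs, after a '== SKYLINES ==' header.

== SKYLINES ==
[[0,5],[10,0]]
[[0,5],[10,0],[34,5],[37,0]]
[[0,5],[10,0],[31,2],[34,5],[37,0]]
[[0,5],[10,0],[29,2],[34,5],[37,0]]
[[0,5],[10,0],[11,5],[12,0],[29,2],[34,5],[37,0]]
[[0,5],[10,0],[11,5],[12,0],[29,2],[31,5],[40,0]]
[[0,5],[10,0],[11,5],[12,0],[19,13],[27,0],[29,2],[31,5],[40,0]]
[[0,5],[10,0],[11,5],[12,0],[19,13],[27,0],[29,2],[31,5],[40,0]]
[[0,5],[10,0],[11,5],[12,0],[19,13],[27,0],[29,9],[34,5],[40,0]]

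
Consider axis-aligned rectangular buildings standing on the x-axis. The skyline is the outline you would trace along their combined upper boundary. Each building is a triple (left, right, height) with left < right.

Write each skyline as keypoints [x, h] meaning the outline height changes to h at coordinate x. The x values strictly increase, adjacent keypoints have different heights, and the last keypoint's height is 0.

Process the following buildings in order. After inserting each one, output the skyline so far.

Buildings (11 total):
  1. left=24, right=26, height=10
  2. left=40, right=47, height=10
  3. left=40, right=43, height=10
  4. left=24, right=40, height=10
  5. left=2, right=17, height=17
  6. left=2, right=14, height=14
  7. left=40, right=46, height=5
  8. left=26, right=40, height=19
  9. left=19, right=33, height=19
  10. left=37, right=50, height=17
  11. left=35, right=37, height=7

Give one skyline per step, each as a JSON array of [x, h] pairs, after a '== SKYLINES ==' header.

== SKYLINES ==
[[24,10],[26,0]]
[[24,10],[26,0],[40,10],[47,0]]
[[24,10],[26,0],[40,10],[47,0]]
[[24,10],[47,0]]
[[2,17],[17,0],[24,10],[47,0]]
[[2,17],[17,0],[24,10],[47,0]]
[[2,17],[17,0],[24,10],[47,0]]
[[2,17],[17,0],[24,10],[26,19],[40,10],[47,0]]
[[2,17],[17,0],[19,19],[40,10],[47,0]]
[[2,17],[17,0],[19,19],[40,17],[50,0]]
[[2,17],[17,0],[19,19],[40,17],[50,0]]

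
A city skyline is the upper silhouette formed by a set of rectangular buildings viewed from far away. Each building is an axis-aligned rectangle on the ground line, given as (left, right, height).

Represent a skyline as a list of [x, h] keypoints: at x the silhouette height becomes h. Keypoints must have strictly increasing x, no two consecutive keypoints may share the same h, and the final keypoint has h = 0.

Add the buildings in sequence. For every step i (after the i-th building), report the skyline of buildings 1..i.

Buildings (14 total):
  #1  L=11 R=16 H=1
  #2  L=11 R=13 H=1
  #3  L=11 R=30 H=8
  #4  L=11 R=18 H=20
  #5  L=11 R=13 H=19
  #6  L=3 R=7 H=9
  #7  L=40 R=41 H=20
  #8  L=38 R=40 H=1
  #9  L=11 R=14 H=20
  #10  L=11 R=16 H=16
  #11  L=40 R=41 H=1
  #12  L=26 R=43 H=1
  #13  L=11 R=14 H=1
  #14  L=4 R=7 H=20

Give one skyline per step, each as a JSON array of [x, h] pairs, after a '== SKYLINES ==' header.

== SKYLINES ==
[[11,1],[16,0]]
[[11,1],[16,0]]
[[11,8],[30,0]]
[[11,20],[18,8],[30,0]]
[[11,20],[18,8],[30,0]]
[[3,9],[7,0],[11,20],[18,8],[30,0]]
[[3,9],[7,0],[11,20],[18,8],[30,0],[40,20],[41,0]]
[[3,9],[7,0],[11,20],[18,8],[30,0],[38,1],[40,20],[41,0]]
[[3,9],[7,0],[11,20],[18,8],[30,0],[38,1],[40,20],[41,0]]
[[3,9],[7,0],[11,20],[18,8],[30,0],[38,1],[40,20],[41,0]]
[[3,9],[7,0],[11,20],[18,8],[30,0],[38,1],[40,20],[41,0]]
[[3,9],[7,0],[11,20],[18,8],[30,1],[40,20],[41,1],[43,0]]
[[3,9],[7,0],[11,20],[18,8],[30,1],[40,20],[41,1],[43,0]]
[[3,9],[4,20],[7,0],[11,20],[18,8],[30,1],[40,20],[41,1],[43,0]]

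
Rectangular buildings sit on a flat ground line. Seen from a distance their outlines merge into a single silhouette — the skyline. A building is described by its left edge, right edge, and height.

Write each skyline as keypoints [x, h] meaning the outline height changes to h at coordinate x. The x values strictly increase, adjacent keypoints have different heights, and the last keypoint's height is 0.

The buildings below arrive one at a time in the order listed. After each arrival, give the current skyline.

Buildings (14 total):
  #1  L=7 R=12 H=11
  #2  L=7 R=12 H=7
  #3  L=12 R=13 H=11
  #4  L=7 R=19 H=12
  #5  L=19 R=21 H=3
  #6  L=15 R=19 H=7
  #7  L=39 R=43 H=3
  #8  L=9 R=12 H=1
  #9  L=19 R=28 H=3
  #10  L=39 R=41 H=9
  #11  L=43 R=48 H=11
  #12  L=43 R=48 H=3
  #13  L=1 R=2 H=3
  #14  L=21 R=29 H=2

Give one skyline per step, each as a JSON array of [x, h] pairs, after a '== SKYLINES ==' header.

== SKYLINES ==
[[7,11],[12,0]]
[[7,11],[12,0]]
[[7,11],[13,0]]
[[7,12],[19,0]]
[[7,12],[19,3],[21,0]]
[[7,12],[19,3],[21,0]]
[[7,12],[19,3],[21,0],[39,3],[43,0]]
[[7,12],[19,3],[21,0],[39,3],[43,0]]
[[7,12],[19,3],[28,0],[39,3],[43,0]]
[[7,12],[19,3],[28,0],[39,9],[41,3],[43,0]]
[[7,12],[19,3],[28,0],[39,9],[41,3],[43,11],[48,0]]
[[7,12],[19,3],[28,0],[39,9],[41,3],[43,11],[48,0]]
[[1,3],[2,0],[7,12],[19,3],[28,0],[39,9],[41,3],[43,11],[48,0]]
[[1,3],[2,0],[7,12],[19,3],[28,2],[29,0],[39,9],[41,3],[43,11],[48,0]]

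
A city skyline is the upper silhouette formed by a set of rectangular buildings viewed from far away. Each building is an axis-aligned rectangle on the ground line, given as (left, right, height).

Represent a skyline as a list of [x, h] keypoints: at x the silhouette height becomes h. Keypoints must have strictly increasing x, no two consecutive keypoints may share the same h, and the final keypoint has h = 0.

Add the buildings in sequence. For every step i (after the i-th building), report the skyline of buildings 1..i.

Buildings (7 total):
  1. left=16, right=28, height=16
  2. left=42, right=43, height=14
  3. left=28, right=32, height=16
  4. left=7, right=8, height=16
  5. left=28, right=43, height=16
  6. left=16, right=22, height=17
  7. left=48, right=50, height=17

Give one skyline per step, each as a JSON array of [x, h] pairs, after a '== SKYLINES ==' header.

== SKYLINES ==
[[16,16],[28,0]]
[[16,16],[28,0],[42,14],[43,0]]
[[16,16],[32,0],[42,14],[43,0]]
[[7,16],[8,0],[16,16],[32,0],[42,14],[43,0]]
[[7,16],[8,0],[16,16],[43,0]]
[[7,16],[8,0],[16,17],[22,16],[43,0]]
[[7,16],[8,0],[16,17],[22,16],[43,0],[48,17],[50,0]]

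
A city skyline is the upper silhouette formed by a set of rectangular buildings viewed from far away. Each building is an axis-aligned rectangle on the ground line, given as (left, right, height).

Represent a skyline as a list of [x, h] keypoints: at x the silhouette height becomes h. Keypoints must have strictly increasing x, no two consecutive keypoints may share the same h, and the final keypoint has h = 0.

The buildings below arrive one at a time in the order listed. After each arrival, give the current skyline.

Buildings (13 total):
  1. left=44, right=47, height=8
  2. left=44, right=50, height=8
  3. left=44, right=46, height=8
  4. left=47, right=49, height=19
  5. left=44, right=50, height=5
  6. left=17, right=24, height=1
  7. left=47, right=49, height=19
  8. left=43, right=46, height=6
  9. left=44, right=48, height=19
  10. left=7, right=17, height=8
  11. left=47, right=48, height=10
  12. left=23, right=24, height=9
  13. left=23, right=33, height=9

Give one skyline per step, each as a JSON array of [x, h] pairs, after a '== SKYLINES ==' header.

== SKYLINES ==
[[44,8],[47,0]]
[[44,8],[50,0]]
[[44,8],[50,0]]
[[44,8],[47,19],[49,8],[50,0]]
[[44,8],[47,19],[49,8],[50,0]]
[[17,1],[24,0],[44,8],[47,19],[49,8],[50,0]]
[[17,1],[24,0],[44,8],[47,19],[49,8],[50,0]]
[[17,1],[24,0],[43,6],[44,8],[47,19],[49,8],[50,0]]
[[17,1],[24,0],[43,6],[44,19],[49,8],[50,0]]
[[7,8],[17,1],[24,0],[43,6],[44,19],[49,8],[50,0]]
[[7,8],[17,1],[24,0],[43,6],[44,19],[49,8],[50,0]]
[[7,8],[17,1],[23,9],[24,0],[43,6],[44,19],[49,8],[50,0]]
[[7,8],[17,1],[23,9],[33,0],[43,6],[44,19],[49,8],[50,0]]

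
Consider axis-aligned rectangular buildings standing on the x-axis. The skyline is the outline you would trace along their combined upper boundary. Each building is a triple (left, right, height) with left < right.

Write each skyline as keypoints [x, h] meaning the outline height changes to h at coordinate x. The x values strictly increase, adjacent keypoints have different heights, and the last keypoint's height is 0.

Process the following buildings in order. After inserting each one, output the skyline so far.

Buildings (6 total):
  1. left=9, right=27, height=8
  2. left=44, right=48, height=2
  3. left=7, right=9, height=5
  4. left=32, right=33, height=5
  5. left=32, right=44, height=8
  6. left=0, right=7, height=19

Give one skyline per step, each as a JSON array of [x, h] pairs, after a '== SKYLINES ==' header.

== SKYLINES ==
[[9,8],[27,0]]
[[9,8],[27,0],[44,2],[48,0]]
[[7,5],[9,8],[27,0],[44,2],[48,0]]
[[7,5],[9,8],[27,0],[32,5],[33,0],[44,2],[48,0]]
[[7,5],[9,8],[27,0],[32,8],[44,2],[48,0]]
[[0,19],[7,5],[9,8],[27,0],[32,8],[44,2],[48,0]]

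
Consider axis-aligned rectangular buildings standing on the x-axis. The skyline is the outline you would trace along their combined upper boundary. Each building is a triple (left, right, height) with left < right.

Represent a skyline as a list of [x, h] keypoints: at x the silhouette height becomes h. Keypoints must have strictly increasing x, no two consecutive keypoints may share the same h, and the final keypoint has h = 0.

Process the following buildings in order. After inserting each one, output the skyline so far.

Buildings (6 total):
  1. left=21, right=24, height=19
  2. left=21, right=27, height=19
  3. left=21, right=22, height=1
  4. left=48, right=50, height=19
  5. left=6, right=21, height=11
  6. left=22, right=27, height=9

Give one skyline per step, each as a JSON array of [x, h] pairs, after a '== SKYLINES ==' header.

== SKYLINES ==
[[21,19],[24,0]]
[[21,19],[27,0]]
[[21,19],[27,0]]
[[21,19],[27,0],[48,19],[50,0]]
[[6,11],[21,19],[27,0],[48,19],[50,0]]
[[6,11],[21,19],[27,0],[48,19],[50,0]]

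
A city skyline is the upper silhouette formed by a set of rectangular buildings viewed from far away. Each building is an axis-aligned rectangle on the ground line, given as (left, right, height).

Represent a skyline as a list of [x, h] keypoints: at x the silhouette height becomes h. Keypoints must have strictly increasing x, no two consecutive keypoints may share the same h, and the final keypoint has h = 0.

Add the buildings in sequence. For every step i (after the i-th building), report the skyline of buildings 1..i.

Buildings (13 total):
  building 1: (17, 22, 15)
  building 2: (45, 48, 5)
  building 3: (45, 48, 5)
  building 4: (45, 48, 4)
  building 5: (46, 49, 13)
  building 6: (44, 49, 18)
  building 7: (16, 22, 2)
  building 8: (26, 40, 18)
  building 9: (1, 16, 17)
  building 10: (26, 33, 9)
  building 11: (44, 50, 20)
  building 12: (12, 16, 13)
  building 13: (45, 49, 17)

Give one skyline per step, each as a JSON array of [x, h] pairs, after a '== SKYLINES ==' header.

== SKYLINES ==
[[17,15],[22,0]]
[[17,15],[22,0],[45,5],[48,0]]
[[17,15],[22,0],[45,5],[48,0]]
[[17,15],[22,0],[45,5],[48,0]]
[[17,15],[22,0],[45,5],[46,13],[49,0]]
[[17,15],[22,0],[44,18],[49,0]]
[[16,2],[17,15],[22,0],[44,18],[49,0]]
[[16,2],[17,15],[22,0],[26,18],[40,0],[44,18],[49,0]]
[[1,17],[16,2],[17,15],[22,0],[26,18],[40,0],[44,18],[49,0]]
[[1,17],[16,2],[17,15],[22,0],[26,18],[40,0],[44,18],[49,0]]
[[1,17],[16,2],[17,15],[22,0],[26,18],[40,0],[44,20],[50,0]]
[[1,17],[16,2],[17,15],[22,0],[26,18],[40,0],[44,20],[50,0]]
[[1,17],[16,2],[17,15],[22,0],[26,18],[40,0],[44,20],[50,0]]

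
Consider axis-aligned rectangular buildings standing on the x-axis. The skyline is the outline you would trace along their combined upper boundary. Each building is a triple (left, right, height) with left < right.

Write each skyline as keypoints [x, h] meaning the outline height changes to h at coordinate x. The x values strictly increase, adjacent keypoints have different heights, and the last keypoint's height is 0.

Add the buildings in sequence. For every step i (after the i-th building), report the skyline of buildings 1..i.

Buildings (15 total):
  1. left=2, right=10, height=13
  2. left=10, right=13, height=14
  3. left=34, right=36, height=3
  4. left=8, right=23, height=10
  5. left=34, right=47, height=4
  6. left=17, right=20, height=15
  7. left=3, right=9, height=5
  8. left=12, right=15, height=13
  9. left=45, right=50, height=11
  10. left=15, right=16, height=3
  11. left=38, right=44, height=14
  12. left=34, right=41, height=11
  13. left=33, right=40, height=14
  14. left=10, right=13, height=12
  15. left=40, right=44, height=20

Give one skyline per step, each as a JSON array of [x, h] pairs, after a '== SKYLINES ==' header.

== SKYLINES ==
[[2,13],[10,0]]
[[2,13],[10,14],[13,0]]
[[2,13],[10,14],[13,0],[34,3],[36,0]]
[[2,13],[10,14],[13,10],[23,0],[34,3],[36,0]]
[[2,13],[10,14],[13,10],[23,0],[34,4],[47,0]]
[[2,13],[10,14],[13,10],[17,15],[20,10],[23,0],[34,4],[47,0]]
[[2,13],[10,14],[13,10],[17,15],[20,10],[23,0],[34,4],[47,0]]
[[2,13],[10,14],[13,13],[15,10],[17,15],[20,10],[23,0],[34,4],[47,0]]
[[2,13],[10,14],[13,13],[15,10],[17,15],[20,10],[23,0],[34,4],[45,11],[50,0]]
[[2,13],[10,14],[13,13],[15,10],[17,15],[20,10],[23,0],[34,4],[45,11],[50,0]]
[[2,13],[10,14],[13,13],[15,10],[17,15],[20,10],[23,0],[34,4],[38,14],[44,4],[45,11],[50,0]]
[[2,13],[10,14],[13,13],[15,10],[17,15],[20,10],[23,0],[34,11],[38,14],[44,4],[45,11],[50,0]]
[[2,13],[10,14],[13,13],[15,10],[17,15],[20,10],[23,0],[33,14],[44,4],[45,11],[50,0]]
[[2,13],[10,14],[13,13],[15,10],[17,15],[20,10],[23,0],[33,14],[44,4],[45,11],[50,0]]
[[2,13],[10,14],[13,13],[15,10],[17,15],[20,10],[23,0],[33,14],[40,20],[44,4],[45,11],[50,0]]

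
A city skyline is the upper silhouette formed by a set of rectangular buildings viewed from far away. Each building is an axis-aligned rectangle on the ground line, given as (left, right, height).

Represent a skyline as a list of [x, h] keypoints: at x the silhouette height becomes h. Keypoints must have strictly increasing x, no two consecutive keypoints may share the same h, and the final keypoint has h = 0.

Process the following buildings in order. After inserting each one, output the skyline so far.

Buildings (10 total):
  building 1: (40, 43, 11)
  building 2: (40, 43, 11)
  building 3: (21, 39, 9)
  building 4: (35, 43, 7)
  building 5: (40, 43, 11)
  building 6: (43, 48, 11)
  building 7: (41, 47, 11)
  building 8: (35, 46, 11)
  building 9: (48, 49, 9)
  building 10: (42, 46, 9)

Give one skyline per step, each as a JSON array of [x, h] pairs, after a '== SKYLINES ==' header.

== SKYLINES ==
[[40,11],[43,0]]
[[40,11],[43,0]]
[[21,9],[39,0],[40,11],[43,0]]
[[21,9],[39,7],[40,11],[43,0]]
[[21,9],[39,7],[40,11],[43,0]]
[[21,9],[39,7],[40,11],[48,0]]
[[21,9],[39,7],[40,11],[48,0]]
[[21,9],[35,11],[48,0]]
[[21,9],[35,11],[48,9],[49,0]]
[[21,9],[35,11],[48,9],[49,0]]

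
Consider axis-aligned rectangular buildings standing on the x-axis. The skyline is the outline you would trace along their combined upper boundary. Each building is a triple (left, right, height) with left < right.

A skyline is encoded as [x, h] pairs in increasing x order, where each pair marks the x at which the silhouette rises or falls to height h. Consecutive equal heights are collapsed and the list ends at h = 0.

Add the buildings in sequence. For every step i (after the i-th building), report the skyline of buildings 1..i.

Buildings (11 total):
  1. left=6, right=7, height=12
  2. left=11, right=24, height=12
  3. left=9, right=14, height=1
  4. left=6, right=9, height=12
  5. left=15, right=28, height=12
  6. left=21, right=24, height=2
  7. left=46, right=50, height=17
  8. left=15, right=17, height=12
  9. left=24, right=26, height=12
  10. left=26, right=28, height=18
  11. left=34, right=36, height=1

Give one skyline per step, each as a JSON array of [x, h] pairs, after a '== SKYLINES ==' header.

== SKYLINES ==
[[6,12],[7,0]]
[[6,12],[7,0],[11,12],[24,0]]
[[6,12],[7,0],[9,1],[11,12],[24,0]]
[[6,12],[9,1],[11,12],[24,0]]
[[6,12],[9,1],[11,12],[28,0]]
[[6,12],[9,1],[11,12],[28,0]]
[[6,12],[9,1],[11,12],[28,0],[46,17],[50,0]]
[[6,12],[9,1],[11,12],[28,0],[46,17],[50,0]]
[[6,12],[9,1],[11,12],[28,0],[46,17],[50,0]]
[[6,12],[9,1],[11,12],[26,18],[28,0],[46,17],[50,0]]
[[6,12],[9,1],[11,12],[26,18],[28,0],[34,1],[36,0],[46,17],[50,0]]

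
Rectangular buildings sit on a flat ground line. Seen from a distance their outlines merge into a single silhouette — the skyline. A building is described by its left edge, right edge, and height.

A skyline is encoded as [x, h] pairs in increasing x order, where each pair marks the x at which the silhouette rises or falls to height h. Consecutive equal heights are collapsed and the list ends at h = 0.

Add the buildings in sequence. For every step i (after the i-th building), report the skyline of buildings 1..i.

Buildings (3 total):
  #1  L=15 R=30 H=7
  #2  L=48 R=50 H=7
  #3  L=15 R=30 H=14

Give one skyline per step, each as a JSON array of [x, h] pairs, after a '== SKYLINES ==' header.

== SKYLINES ==
[[15,7],[30,0]]
[[15,7],[30,0],[48,7],[50,0]]
[[15,14],[30,0],[48,7],[50,0]]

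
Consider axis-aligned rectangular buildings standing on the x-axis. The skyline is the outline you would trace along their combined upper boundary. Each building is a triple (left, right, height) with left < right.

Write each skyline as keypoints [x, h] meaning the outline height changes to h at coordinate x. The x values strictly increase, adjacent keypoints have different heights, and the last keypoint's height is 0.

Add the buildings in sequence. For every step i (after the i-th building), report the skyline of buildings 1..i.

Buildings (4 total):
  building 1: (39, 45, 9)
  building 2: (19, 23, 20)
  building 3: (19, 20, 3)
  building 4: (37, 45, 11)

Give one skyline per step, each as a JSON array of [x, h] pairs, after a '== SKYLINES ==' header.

== SKYLINES ==
[[39,9],[45,0]]
[[19,20],[23,0],[39,9],[45,0]]
[[19,20],[23,0],[39,9],[45,0]]
[[19,20],[23,0],[37,11],[45,0]]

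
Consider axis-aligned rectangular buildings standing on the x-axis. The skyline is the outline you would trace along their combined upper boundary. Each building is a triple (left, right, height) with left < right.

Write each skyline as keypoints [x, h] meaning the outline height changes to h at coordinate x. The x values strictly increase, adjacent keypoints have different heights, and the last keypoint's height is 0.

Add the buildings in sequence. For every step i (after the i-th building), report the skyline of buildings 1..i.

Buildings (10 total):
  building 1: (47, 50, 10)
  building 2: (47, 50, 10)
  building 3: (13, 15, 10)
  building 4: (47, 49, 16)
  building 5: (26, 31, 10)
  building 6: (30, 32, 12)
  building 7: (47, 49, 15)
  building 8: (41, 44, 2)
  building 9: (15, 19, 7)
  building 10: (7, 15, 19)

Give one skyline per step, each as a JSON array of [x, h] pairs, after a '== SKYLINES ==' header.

== SKYLINES ==
[[47,10],[50,0]]
[[47,10],[50,0]]
[[13,10],[15,0],[47,10],[50,0]]
[[13,10],[15,0],[47,16],[49,10],[50,0]]
[[13,10],[15,0],[26,10],[31,0],[47,16],[49,10],[50,0]]
[[13,10],[15,0],[26,10],[30,12],[32,0],[47,16],[49,10],[50,0]]
[[13,10],[15,0],[26,10],[30,12],[32,0],[47,16],[49,10],[50,0]]
[[13,10],[15,0],[26,10],[30,12],[32,0],[41,2],[44,0],[47,16],[49,10],[50,0]]
[[13,10],[15,7],[19,0],[26,10],[30,12],[32,0],[41,2],[44,0],[47,16],[49,10],[50,0]]
[[7,19],[15,7],[19,0],[26,10],[30,12],[32,0],[41,2],[44,0],[47,16],[49,10],[50,0]]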